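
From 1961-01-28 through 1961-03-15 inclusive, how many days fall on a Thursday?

6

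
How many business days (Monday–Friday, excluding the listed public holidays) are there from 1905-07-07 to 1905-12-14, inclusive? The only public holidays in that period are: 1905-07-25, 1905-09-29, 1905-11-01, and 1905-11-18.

112

1905-07-07 is a Friday.
From 1905-07-07 to 1905-12-14 is 161 days inclusive.
161 = 7 × 23, so the span is exactly 23 full weeks.
Each full week contributes 5 weekdays (Mon–Fri): 23 × 5 = 115.
Holidays: 1905-07-25 (Tue); 1905-09-29 (Fri); 1905-11-01 (Wed); 1905-11-18 (Sat).
3 of the 4 holidays fall on weekdays; the rest are weekends and were already excluded.
Business days: 115 − 3 = 112.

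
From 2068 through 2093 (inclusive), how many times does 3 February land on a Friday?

Day of week of February 3 in each year:
2068: Fri ✓, 2069: Sun, 2070: Mon, 2071: Tue, 2072: Wed, 2073: Fri ✓, 2074: Sat, 2075: Sun, 2076: Mon, 2077: Wed, 2078: Thu, 2079: Fri ✓, 2080: Sat, 2081: Mon, 2082: Tue, 2083: Wed, 2084: Thu, 2085: Sat, 2086: Sun, 2087: Mon, 2088: Tue, 2089: Thu, 2090: Fri ✓, 2091: Sat, 2092: Sun, 2093: Tue
Fridays: 2068, 2073, 2079, 2090.

4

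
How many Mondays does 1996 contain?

53

Jan 1, 1996 is a Monday.
That's 366 days from start to end, counting both.
366 = 7 × 52 + 2, so there are 52 full weeks plus 2 extra days.
Each full week contributes one Monday: 52 so far.
The 2 extra days are Monday, Tuesday — 1 of them qualifies.
Total: 52 + 1 = 53.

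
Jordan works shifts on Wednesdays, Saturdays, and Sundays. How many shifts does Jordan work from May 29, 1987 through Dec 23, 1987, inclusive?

90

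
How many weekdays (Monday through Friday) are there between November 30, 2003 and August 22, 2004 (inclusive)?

190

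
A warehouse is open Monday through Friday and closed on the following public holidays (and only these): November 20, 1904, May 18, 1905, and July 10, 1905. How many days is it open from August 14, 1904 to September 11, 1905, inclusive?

August 14, 1904 is a Sunday.
From August 14, 1904 to September 11, 1905 is 394 days inclusive.
394 = 7 × 56 + 2, so there are 56 full weeks plus 2 extra days.
Each full week contributes 5 weekdays (Mon–Fri): 56 × 5 = 280.
The 2 extra days are Sun, Mon — 1 of them qualifies.
Total: 280 + 1 = 281.
Holidays: November 20, 1904 (Sun); May 18, 1905 (Thu); July 10, 1905 (Mon).
2 of the 3 holidays fall on weekdays; the rest are weekends and were already excluded.
Business days: 281 − 2 = 279.

279 business days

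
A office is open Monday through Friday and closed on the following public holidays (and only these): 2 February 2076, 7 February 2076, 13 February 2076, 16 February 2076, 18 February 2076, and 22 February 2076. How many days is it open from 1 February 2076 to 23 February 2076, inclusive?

12

1 February 2076 is a Saturday.
From 1 February 2076 to 23 February 2076 is 23 days inclusive.
23 = 7 × 3 + 2, so there are 3 full weeks plus 2 extra days.
Each full week contributes 5 weekdays (Mon–Fri): 3 × 5 = 15.
The 2 extra days are Sat, Sun — none qualify.
Total: 15 + 0 = 15.
Holidays: 2 February 2076 (Sun); 7 February 2076 (Fri); 13 February 2076 (Thu); 16 February 2076 (Sun); 18 February 2076 (Tue); 22 February 2076 (Sat).
3 of the 6 holidays fall on weekdays; the rest are weekends and were already excluded.
Business days: 15 − 3 = 12.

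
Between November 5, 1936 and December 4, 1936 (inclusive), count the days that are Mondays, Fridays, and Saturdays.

November 5, 1936 is a Thursday.
That's 30 days from start to end, counting both.
30 = 7 × 4 + 2, so there are 4 full weeks plus 2 extra days.
Each full week contributes 3 days from the set (Mon, Fri, Sat): 4 × 3 = 12.
The 2 extra days are Thu, Fri — 1 of them qualifies.
Total: 12 + 1 = 13.

13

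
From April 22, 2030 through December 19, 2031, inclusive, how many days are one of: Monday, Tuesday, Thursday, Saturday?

347

April 22, 2030 is a Monday.
From April 22, 2030 to December 19, 2031 is 607 days inclusive.
607 = 7 × 86 + 5, so there are 86 full weeks plus 5 extra days.
Each full week contributes 4 days from the set (Mon, Tue, Thu, Sat): 86 × 4 = 344.
The 5 extra days are Mon, Tue, Wed, Thu, Fri — 3 of them qualify.
Total: 344 + 3 = 347.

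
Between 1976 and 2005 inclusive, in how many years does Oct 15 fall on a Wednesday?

4

Day of week of October 15 in each year:
1976: Fri, 1977: Sat, 1978: Sun, 1979: Mon, 1980: Wed ✓, 1981: Thu, 1982: Fri, 1983: Sat, 1984: Mon, 1985: Tue, 1986: Wed ✓, 1987: Thu, 1988: Sat, 1989: Sun, 1990: Mon, 1991: Tue, 1992: Thu, 1993: Fri, 1994: Sat, 1995: Sun, 1996: Tue, 1997: Wed ✓, 1998: Thu, 1999: Fri, 2000: Sun, 2001: Mon, 2002: Tue, 2003: Wed ✓, 2004: Fri, 2005: Sat
Wednesdays: 1980, 1986, 1997, 2003.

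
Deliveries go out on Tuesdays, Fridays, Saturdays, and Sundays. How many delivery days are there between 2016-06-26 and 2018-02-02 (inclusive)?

2016-06-26 is a Sunday.
From 2016-06-26 to 2018-02-02 is 587 days inclusive.
587 = 7 × 83 + 6, so there are 83 full weeks plus 6 extra days.
Each full week contributes 4 days from the set (Tue, Fri, Sat, Sun): 83 × 4 = 332.
The 6 extra days are Sun, Mon, Tue, Wed, Thu, Fri — 3 of them qualify.
Total: 332 + 3 = 335.

335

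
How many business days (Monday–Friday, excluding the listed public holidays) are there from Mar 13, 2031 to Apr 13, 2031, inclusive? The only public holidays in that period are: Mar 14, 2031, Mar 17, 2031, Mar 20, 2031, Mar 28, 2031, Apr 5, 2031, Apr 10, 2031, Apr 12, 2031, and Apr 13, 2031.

17

Mar 13, 2031 is a Thursday.
The range spans 32 days (inclusive of both endpoints).
32 = 7 × 4 + 4, so there are 4 full weeks plus 4 extra days.
Each full week contributes 5 weekdays (Mon–Fri): 4 × 5 = 20.
The 4 extra days are Thursday, Friday, Saturday, Sunday — 2 of them qualify.
Total: 20 + 2 = 22.
Holidays: Mar 14, 2031 (Fri); Mar 17, 2031 (Mon); Mar 20, 2031 (Thu); Mar 28, 2031 (Fri); Apr 5, 2031 (Sat); Apr 10, 2031 (Thu); Apr 12, 2031 (Sat); Apr 13, 2031 (Sun).
5 of the 8 holidays fall on weekdays; the rest are weekends and were already excluded.
Business days: 22 − 5 = 17.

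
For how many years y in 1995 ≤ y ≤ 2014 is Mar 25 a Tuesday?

Day of week of March 25 in each year:
1995: Sat, 1996: Mon, 1997: Tue ✓, 1998: Wed, 1999: Thu, 2000: Sat, 2001: Sun, 2002: Mon, 2003: Tue ✓, 2004: Thu, 2005: Fri, 2006: Sat, 2007: Sun, 2008: Tue ✓, 2009: Wed, 2010: Thu, 2011: Fri, 2012: Sun, 2013: Mon, 2014: Tue ✓
Tuesdays: 1997, 2003, 2008, 2014.

4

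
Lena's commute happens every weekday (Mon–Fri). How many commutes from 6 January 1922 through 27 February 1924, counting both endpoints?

6 January 1922 is a Friday.
The range spans 783 days (inclusive of both endpoints).
783 = 7 × 111 + 6, so there are 111 full weeks plus 6 extra days.
Each full week contributes 5 weekdays (Mon–Fri): 111 × 5 = 555.
The 6 extra days are Friday, Saturday, Sunday, Monday, Tuesday, Wednesday — 4 of them qualify.
Total: 555 + 4 = 559.

559 weekdays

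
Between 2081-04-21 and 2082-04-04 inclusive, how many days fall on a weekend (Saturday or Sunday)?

2081-04-21 is a Monday.
From 2081-04-21 to 2082-04-04 is 349 days inclusive.
349 = 7 × 49 + 6, so there are 49 full weeks plus 6 extra days.
Each full week contributes 2 weekend days (Sat, Sun): 49 × 2 = 98.
The 6 extra days are Mon, Tue, Wed, Thu, Fri, Sat — 1 of them qualifies.
Total: 98 + 1 = 99.

99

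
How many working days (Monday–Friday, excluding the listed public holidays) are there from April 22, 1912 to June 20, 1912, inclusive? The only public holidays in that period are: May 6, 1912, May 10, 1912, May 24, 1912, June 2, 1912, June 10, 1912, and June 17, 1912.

39

April 22, 1912 is a Monday.
That's 60 days from start to end, counting both.
60 = 7 × 8 + 4, so there are 8 full weeks plus 4 extra days.
Each full week contributes 5 weekdays (Mon–Fri): 8 × 5 = 40.
The 4 extra days are Monday, Tuesday, Wednesday, Thursday — 4 of them qualify.
Total: 40 + 4 = 44.
Holidays: May 6, 1912 (Mon); May 10, 1912 (Fri); May 24, 1912 (Fri); June 2, 1912 (Sun); June 10, 1912 (Mon); June 17, 1912 (Mon).
5 of the 6 holidays fall on weekdays; the rest are weekends and were already excluded.
Business days: 44 − 5 = 39.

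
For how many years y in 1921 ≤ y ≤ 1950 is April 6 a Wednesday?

Day of week of April 6 in each year:
1921: Wed ✓, 1922: Thu, 1923: Fri, 1924: Sun, 1925: Mon, 1926: Tue, 1927: Wed ✓, 1928: Fri, 1929: Sat, 1930: Sun, 1931: Mon, 1932: Wed ✓, 1933: Thu, 1934: Fri, 1935: Sat, 1936: Mon, 1937: Tue, 1938: Wed ✓, 1939: Thu, 1940: Sat, 1941: Sun, 1942: Mon, 1943: Tue, 1944: Thu, 1945: Fri, 1946: Sat, 1947: Sun, 1948: Tue, 1949: Wed ✓, 1950: Thu
Wednesdays: 1921, 1927, 1932, 1938, 1949.

5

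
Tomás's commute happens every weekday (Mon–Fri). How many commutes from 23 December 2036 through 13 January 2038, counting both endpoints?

23 December 2036 is a Tuesday.
That's 387 days from start to end, counting both.
387 = 7 × 55 + 2, so there are 55 full weeks plus 2 extra days.
Each full week contributes 5 weekdays (Mon–Fri): 55 × 5 = 275.
The 2 extra days are Tue, Wed — 2 of them qualify.
Total: 275 + 2 = 277.

277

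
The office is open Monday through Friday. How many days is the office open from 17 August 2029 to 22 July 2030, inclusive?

242

17 August 2029 is a Friday.
From 17 August 2029 to 22 July 2030 is 340 days inclusive.
340 = 7 × 48 + 4, so there are 48 full weeks plus 4 extra days.
Each full week contributes 5 weekdays (Mon–Fri): 48 × 5 = 240.
The 4 extra days are Fri, Sat, Sun, Mon — 2 of them qualify.
Total: 240 + 2 = 242.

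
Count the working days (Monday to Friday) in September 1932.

September 1, 1932 is a Thursday.
That's 30 days from start to end, counting both.
30 = 7 × 4 + 2, so there are 4 full weeks plus 2 extra days.
Each full week contributes 5 weekdays (Mon–Fri): 4 × 5 = 20.
The 2 extra days are Thursday, Friday — 2 of them qualify.
Total: 20 + 2 = 22.

22 weekdays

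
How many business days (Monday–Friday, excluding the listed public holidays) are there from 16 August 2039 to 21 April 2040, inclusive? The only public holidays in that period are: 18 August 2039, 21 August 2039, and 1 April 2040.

16 August 2039 is a Tuesday.
The range spans 250 days (inclusive of both endpoints).
250 = 7 × 35 + 5, so there are 35 full weeks plus 5 extra days.
Each full week contributes 5 weekdays (Mon–Fri): 35 × 5 = 175.
The 5 extra days are Tuesday, Wednesday, Thursday, Friday, Saturday — 4 of them qualify.
Total: 175 + 4 = 179.
Holidays: 18 August 2039 (Thu); 21 August 2039 (Sun); 1 April 2040 (Sun).
1 of the 3 holidays fall on weekdays; the rest are weekends and were already excluded.
Business days: 179 − 1 = 178.

178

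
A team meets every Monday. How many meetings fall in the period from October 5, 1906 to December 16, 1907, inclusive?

63

October 5, 1906 is a Friday.
From October 5, 1906 to December 16, 1907 is 438 days inclusive.
438 = 7 × 62 + 4, so there are 62 full weeks plus 4 extra days.
Each full week contributes one Monday: 62 so far.
The 4 extra days are Fri, Sat, Sun, Mon — 1 of them qualifies.
Total: 62 + 1 = 63.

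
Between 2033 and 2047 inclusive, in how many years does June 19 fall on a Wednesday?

Day of week of June 19 in each year:
2033: Sun, 2034: Mon, 2035: Tue, 2036: Thu, 2037: Fri, 2038: Sat, 2039: Sun, 2040: Tue, 2041: Wed ✓, 2042: Thu, 2043: Fri, 2044: Sun, 2045: Mon, 2046: Tue, 2047: Wed ✓
Wednesdays: 2041, 2047.

2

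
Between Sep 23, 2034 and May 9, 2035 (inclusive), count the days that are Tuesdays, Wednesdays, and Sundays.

Sep 23, 2034 is a Saturday.
The range spans 229 days (inclusive of both endpoints).
229 = 7 × 32 + 5, so there are 32 full weeks plus 5 extra days.
Each full week contributes 3 days from the set (Tue, Wed, Sun): 32 × 3 = 96.
The 5 extra days are Sat, Sun, Mon, Tue, Wed — 3 of them qualify.
Total: 96 + 3 = 99.

99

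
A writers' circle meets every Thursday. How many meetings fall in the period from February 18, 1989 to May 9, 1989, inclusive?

11

February 18, 1989 is a Saturday.
That's 81 days from start to end, counting both.
81 = 7 × 11 + 4, so there are 11 full weeks plus 4 extra days.
Each full week contributes one Thursday: 11 so far.
The 4 extra days are Saturday, Sunday, Monday, Tuesday — none qualify.
Total: 11 + 0 = 11.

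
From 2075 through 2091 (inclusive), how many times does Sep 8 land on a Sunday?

3

Day of week of September 8 in each year:
2075: Sun ✓, 2076: Tue, 2077: Wed, 2078: Thu, 2079: Fri, 2080: Sun ✓, 2081: Mon, 2082: Tue, 2083: Wed, 2084: Fri, 2085: Sat, 2086: Sun ✓, 2087: Mon, 2088: Wed, 2089: Thu, 2090: Fri, 2091: Sat
Sundays: 2075, 2080, 2086.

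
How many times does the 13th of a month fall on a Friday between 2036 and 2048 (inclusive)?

Friday-the-13ths by year:
2036: Jun
2037: Feb, Mar, Nov
2038: Aug
2039: May
2040: Jan, Apr, Jul
2041: Sep, Dec
2042: Jun
2043: Feb, Mar, Nov
2044: May
2045: Jan, Oct
2046: Apr, Jul
2047: Sep, Dec
2048: Mar, Nov

24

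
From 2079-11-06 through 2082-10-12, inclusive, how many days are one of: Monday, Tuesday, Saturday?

2079-11-06 is a Monday.
That's 1072 days from start to end, counting both.
1072 = 7 × 153 + 1, so there are 153 full weeks plus 1 extra day.
Each full week contributes 3 days from the set (Mon, Tue, Sat): 153 × 3 = 459.
The 1 extra day is Monday — 1 of them qualifies.
Total: 459 + 1 = 460.

460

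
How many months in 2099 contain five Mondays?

A month has five Mondays exactly when Monday falls within its first (length − 28) days.
Jan: 31 days, starts Thu → 5 of Thu, Fri, Sat
Feb: 28 days, starts Sun → 5 of (none)
Mar: 31 days, starts Sun → 5 of Sun, Mon, Tue ✓
Apr: 30 days, starts Wed → 5 of Wed, Thu
May: 31 days, starts Fri → 5 of Fri, Sat, Sun
Jun: 30 days, starts Mon → 5 of Mon, Tue ✓
Jul: 31 days, starts Wed → 5 of Wed, Thu, Fri
Aug: 31 days, starts Sat → 5 of Sat, Sun, Mon ✓
Sep: 30 days, starts Tue → 5 of Tue, Wed
Oct: 31 days, starts Thu → 5 of Thu, Fri, Sat
Nov: 30 days, starts Sun → 5 of Sun, Mon ✓
Dec: 31 days, starts Tue → 5 of Tue, Wed, Thu
Months with five Mondays: Mar, Jun, Aug, Nov.

4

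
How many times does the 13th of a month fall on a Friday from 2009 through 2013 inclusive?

10

Friday-the-13ths by year:
2009: Feb, Mar, Nov
2010: Aug
2011: May
2012: Jan, Apr, Jul
2013: Sep, Dec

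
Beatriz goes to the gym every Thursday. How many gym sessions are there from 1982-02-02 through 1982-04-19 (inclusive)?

1982-02-02 is a Tuesday.
The range spans 77 days (inclusive of both endpoints).
77 = 7 × 11, so the span is exactly 11 full weeks.
Each full week contributes one Thursday: 11 so far.
Total: 11.

11 Thursdays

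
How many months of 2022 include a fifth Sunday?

A month has five Sundays exactly when Sunday falls within its first (length − 28) days.
Jan: 31 days, starts Sat → 5 of Sat, Sun, Mon ✓
Feb: 28 days, starts Tue → 5 of (none)
Mar: 31 days, starts Tue → 5 of Tue, Wed, Thu
Apr: 30 days, starts Fri → 5 of Fri, Sat
May: 31 days, starts Sun → 5 of Sun, Mon, Tue ✓
Jun: 30 days, starts Wed → 5 of Wed, Thu
Jul: 31 days, starts Fri → 5 of Fri, Sat, Sun ✓
Aug: 31 days, starts Mon → 5 of Mon, Tue, Wed
Sep: 30 days, starts Thu → 5 of Thu, Fri
Oct: 31 days, starts Sat → 5 of Sat, Sun, Mon ✓
Nov: 30 days, starts Tue → 5 of Tue, Wed
Dec: 31 days, starts Thu → 5 of Thu, Fri, Sat
Months with five Sundays: Jan, May, Jul, Oct.

4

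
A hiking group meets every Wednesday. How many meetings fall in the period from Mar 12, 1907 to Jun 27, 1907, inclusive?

Mar 12, 1907 is a Tuesday.
From Mar 12, 1907 to Jun 27, 1907 is 108 days inclusive.
108 = 7 × 15 + 3, so there are 15 full weeks plus 3 extra days.
Each full week contributes one Wednesday: 15 so far.
The 3 extra days are Tuesday, Wednesday, Thursday — 1 of them qualifies.
Total: 15 + 1 = 16.

16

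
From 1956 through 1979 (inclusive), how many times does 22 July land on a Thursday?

3

Day of week of July 22 in each year:
1956: Sun, 1957: Mon, 1958: Tue, 1959: Wed, 1960: Fri, 1961: Sat, 1962: Sun, 1963: Mon, 1964: Wed, 1965: Thu ✓, 1966: Fri, 1967: Sat, 1968: Mon, 1969: Tue, 1970: Wed, 1971: Thu ✓, 1972: Sat, 1973: Sun, 1974: Mon, 1975: Tue, 1976: Thu ✓, 1977: Fri, 1978: Sat, 1979: Sun
Thursdays: 1965, 1971, 1976.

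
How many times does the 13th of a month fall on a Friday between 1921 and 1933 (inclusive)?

Friday-the-13ths by year:
1921: May
1922: Jan, Oct
1923: Apr, Jul
1924: Jun
1925: Feb, Mar, Nov
1926: Aug
1927: May
1928: Jan, Apr, Jul
1929: Sep, Dec
1930: Jun
1931: Feb, Mar, Nov
1932: May
1933: Jan, Oct

23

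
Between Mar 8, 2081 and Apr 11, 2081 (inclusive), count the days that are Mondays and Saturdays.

Mar 8, 2081 is a Saturday.
From Mar 8, 2081 to Apr 11, 2081 is 35 days inclusive.
35 = 7 × 5, so the span is exactly 5 full weeks.
Each full week contributes 2 days from the set (Mon, Sat): 5 × 2 = 10.

10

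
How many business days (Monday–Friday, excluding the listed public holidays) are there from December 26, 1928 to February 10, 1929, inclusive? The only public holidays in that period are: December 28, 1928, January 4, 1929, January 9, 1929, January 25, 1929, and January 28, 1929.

December 26, 1928 is a Wednesday.
The range spans 47 days (inclusive of both endpoints).
47 = 7 × 6 + 5, so there are 6 full weeks plus 5 extra days.
Each full week contributes 5 weekdays (Mon–Fri): 6 × 5 = 30.
The 5 extra days are Wednesday, Thursday, Friday, Saturday, Sunday — 3 of them qualify.
Total: 30 + 3 = 33.
Holidays: December 28, 1928 (Fri); January 4, 1929 (Fri); January 9, 1929 (Wed); January 25, 1929 (Fri); January 28, 1929 (Mon).
All 5 holidays fall on weekdays, so subtract 5.
Business days: 33 − 5 = 28.

28 business days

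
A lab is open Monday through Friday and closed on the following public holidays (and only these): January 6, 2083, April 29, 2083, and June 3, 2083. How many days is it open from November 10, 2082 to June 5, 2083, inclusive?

146 working days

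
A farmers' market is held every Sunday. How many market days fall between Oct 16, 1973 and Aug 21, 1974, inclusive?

Oct 16, 1973 is a Tuesday.
The range spans 310 days (inclusive of both endpoints).
310 = 7 × 44 + 2, so there are 44 full weeks plus 2 extra days.
Each full week contributes one Sunday: 44 so far.
The 2 extra days are Tuesday, Wednesday — none qualify.
Total: 44 + 0 = 44.

44 Sundays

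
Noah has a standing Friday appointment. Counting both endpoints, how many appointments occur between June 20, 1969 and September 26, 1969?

June 20, 1969 is a Friday.
The range spans 99 days (inclusive of both endpoints).
99 = 7 × 14 + 1, so there are 14 full weeks plus 1 extra day.
Each full week contributes one Friday: 14 so far.
The 1 extra day is Friday — 1 of them qualifies.
Total: 14 + 1 = 15.

15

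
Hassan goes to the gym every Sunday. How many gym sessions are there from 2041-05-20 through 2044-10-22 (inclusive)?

2041-05-20 is a Monday.
The range spans 1252 days (inclusive of both endpoints).
1252 = 7 × 178 + 6, so there are 178 full weeks plus 6 extra days.
Each full week contributes one Sunday: 178 so far.
The 6 extra days are Mon, Tue, Wed, Thu, Fri, Sat — none qualify.
Total: 178 + 0 = 178.

178 Sundays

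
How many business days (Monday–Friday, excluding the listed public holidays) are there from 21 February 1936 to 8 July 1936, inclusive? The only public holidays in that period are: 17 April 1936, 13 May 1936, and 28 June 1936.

21 February 1936 is a Friday.
From 21 February 1936 to 8 July 1936 is 139 days inclusive.
139 = 7 × 19 + 6, so there are 19 full weeks plus 6 extra days.
Each full week contributes 5 weekdays (Mon–Fri): 19 × 5 = 95.
The 6 extra days are Friday, Saturday, Sunday, Monday, Tuesday, Wednesday — 4 of them qualify.
Total: 95 + 4 = 99.
Holidays: 17 April 1936 (Fri); 13 May 1936 (Wed); 28 June 1936 (Sun).
2 of the 3 holidays fall on weekdays; the rest are weekends and were already excluded.
Business days: 99 − 2 = 97.

97 business days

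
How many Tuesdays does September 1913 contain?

September 1, 1913 is a Monday.
From September 1, 1913 to September 30, 1913 is 30 days inclusive.
30 = 7 × 4 + 2, so there are 4 full weeks plus 2 extra days.
Each full week contributes one Tuesday: 4 so far.
The 2 extra days are Mon, Tue — 1 of them qualifies.
Total: 4 + 1 = 5.

5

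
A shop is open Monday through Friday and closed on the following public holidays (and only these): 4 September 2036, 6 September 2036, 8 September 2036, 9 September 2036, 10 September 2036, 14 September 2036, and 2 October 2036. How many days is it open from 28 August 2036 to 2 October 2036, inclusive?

21

28 August 2036 is a Thursday.
From 28 August 2036 to 2 October 2036 is 36 days inclusive.
36 = 7 × 5 + 1, so there are 5 full weeks plus 1 extra day.
Each full week contributes 5 weekdays (Mon–Fri): 5 × 5 = 25.
The 1 extra day is Thursday — 1 of them qualifies.
Total: 25 + 1 = 26.
Holidays: 4 September 2036 (Thu); 6 September 2036 (Sat); 8 September 2036 (Mon); 9 September 2036 (Tue); 10 September 2036 (Wed); 14 September 2036 (Sun); 2 October 2036 (Thu).
5 of the 7 holidays fall on weekdays; the rest are weekends and were already excluded.
Business days: 26 − 5 = 21.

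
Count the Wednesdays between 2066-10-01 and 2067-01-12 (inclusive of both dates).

2066-10-01 is a Friday.
From 2066-10-01 to 2067-01-12 is 104 days inclusive.
104 = 7 × 14 + 6, so there are 14 full weeks plus 6 extra days.
Each full week contributes one Wednesday: 14 so far.
The 6 extra days are Friday, Saturday, Sunday, Monday, Tuesday, Wednesday — 1 of them qualifies.
Total: 14 + 1 = 15.

15 Wednesdays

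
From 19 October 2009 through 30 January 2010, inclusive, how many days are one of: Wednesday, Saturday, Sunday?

44

19 October 2009 is a Monday.
The range spans 104 days (inclusive of both endpoints).
104 = 7 × 14 + 6, so there are 14 full weeks plus 6 extra days.
Each full week contributes 3 days from the set (Wed, Sat, Sun): 14 × 3 = 42.
The 6 extra days are Mon, Tue, Wed, Thu, Fri, Sat — 2 of them qualify.
Total: 42 + 2 = 44.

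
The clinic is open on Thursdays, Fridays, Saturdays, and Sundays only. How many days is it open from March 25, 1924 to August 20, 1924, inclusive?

84

March 25, 1924 is a Tuesday.
From March 25, 1924 to August 20, 1924 is 149 days inclusive.
149 = 7 × 21 + 2, so there are 21 full weeks plus 2 extra days.
Each full week contributes 4 days from the set (Thu, Fri, Sat, Sun): 21 × 4 = 84.
The 2 extra days are Tuesday, Wednesday — none qualify.
Total: 84 + 0 = 84.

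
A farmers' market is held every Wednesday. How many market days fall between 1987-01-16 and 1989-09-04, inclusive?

137

1987-01-16 is a Friday.
The range spans 963 days (inclusive of both endpoints).
963 = 7 × 137 + 4, so there are 137 full weeks plus 4 extra days.
Each full week contributes one Wednesday: 137 so far.
The 4 extra days are Friday, Saturday, Sunday, Monday — none qualify.
Total: 137 + 0 = 137.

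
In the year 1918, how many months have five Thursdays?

A month has five Thursdays exactly when Thursday falls within its first (length − 28) days.
Jan: 31 days, starts Tue → 5 of Tue, Wed, Thu ✓
Feb: 28 days, starts Fri → 5 of (none)
Mar: 31 days, starts Fri → 5 of Fri, Sat, Sun
Apr: 30 days, starts Mon → 5 of Mon, Tue
May: 31 days, starts Wed → 5 of Wed, Thu, Fri ✓
Jun: 30 days, starts Sat → 5 of Sat, Sun
Jul: 31 days, starts Mon → 5 of Mon, Tue, Wed
Aug: 31 days, starts Thu → 5 of Thu, Fri, Sat ✓
Sep: 30 days, starts Sun → 5 of Sun, Mon
Oct: 31 days, starts Tue → 5 of Tue, Wed, Thu ✓
Nov: 30 days, starts Fri → 5 of Fri, Sat
Dec: 31 days, starts Sun → 5 of Sun, Mon, Tue
Months with five Thursdays: Jan, May, Aug, Oct.

4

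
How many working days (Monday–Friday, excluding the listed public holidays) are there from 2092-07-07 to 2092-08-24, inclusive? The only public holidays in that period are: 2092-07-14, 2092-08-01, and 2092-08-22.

2092-07-07 is a Monday.
That's 49 days from start to end, counting both.
49 = 7 × 7, so the span is exactly 7 full weeks.
Each full week contributes 5 weekdays (Mon–Fri): 7 × 5 = 35.
Total: 35.
Holidays: 2092-07-14 (Mon); 2092-08-01 (Fri); 2092-08-22 (Fri).
All 3 holidays fall on weekdays, so subtract 3.
Business days: 35 − 3 = 32.

32 working days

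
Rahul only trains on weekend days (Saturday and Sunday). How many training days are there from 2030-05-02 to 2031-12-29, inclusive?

2030-05-02 is a Thursday.
The range spans 607 days (inclusive of both endpoints).
607 = 7 × 86 + 5, so there are 86 full weeks plus 5 extra days.
Each full week contributes 2 weekend days (Sat, Sun): 86 × 2 = 172.
The 5 extra days are Thursday, Friday, Saturday, Sunday, Monday — 2 of them qualify.
Total: 172 + 2 = 174.

174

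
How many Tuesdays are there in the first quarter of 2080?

13

January 1, 2080 is a Monday.
That's 91 days from start to end, counting both.
91 = 7 × 13, so the span is exactly 13 full weeks.
Each full week contributes one Tuesday: 13 so far.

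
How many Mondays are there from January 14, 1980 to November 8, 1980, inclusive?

January 14, 1980 is a Monday.
That's 300 days from start to end, counting both.
300 = 7 × 42 + 6, so there are 42 full weeks plus 6 extra days.
Each full week contributes one Monday: 42 so far.
The 6 extra days are Mon, Tue, Wed, Thu, Fri, Sat — 1 of them qualifies.
Total: 42 + 1 = 43.

43 Mondays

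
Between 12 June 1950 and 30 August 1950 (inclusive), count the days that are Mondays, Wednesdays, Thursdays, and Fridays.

46

12 June 1950 is a Monday.
That's 80 days from start to end, counting both.
80 = 7 × 11 + 3, so there are 11 full weeks plus 3 extra days.
Each full week contributes 4 days from the set (Mon, Wed, Thu, Fri): 11 × 4 = 44.
The 3 extra days are Mon, Tue, Wed — 2 of them qualify.
Total: 44 + 2 = 46.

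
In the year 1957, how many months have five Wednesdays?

4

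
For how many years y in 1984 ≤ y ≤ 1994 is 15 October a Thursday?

Day of week of October 15 in each year:
1984: Mon, 1985: Tue, 1986: Wed, 1987: Thu ✓, 1988: Sat, 1989: Sun, 1990: Mon, 1991: Tue, 1992: Thu ✓, 1993: Fri, 1994: Sat
Thursdays: 1987, 1992.

2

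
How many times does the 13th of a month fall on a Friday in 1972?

1

The 13th falls on a Friday when the month's 13th has weekday Fri.
Jan 13 is Thu; Feb 13 is Sun; Mar 13 is Mon; Apr 13 is Thu; May 13 is Sat; Jun 13 is Tue; Jul 13 is Thu; Aug 13 is Sun; Sep 13 is Wed; Oct 13 is Fri ✓; Nov 13 is Mon; Dec 13 is Wed.
Friday the 13ths: Oct.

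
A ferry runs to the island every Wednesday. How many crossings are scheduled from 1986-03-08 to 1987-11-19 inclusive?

89 Wednesdays

1986-03-08 is a Saturday.
That's 622 days from start to end, counting both.
622 = 7 × 88 + 6, so there are 88 full weeks plus 6 extra days.
Each full week contributes one Wednesday: 88 so far.
The 6 extra days are Saturday, Sunday, Monday, Tuesday, Wednesday, Thursday — 1 of them qualifies.
Total: 88 + 1 = 89.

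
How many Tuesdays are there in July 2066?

4

1 July 2066 is a Thursday.
That's 31 days from start to end, counting both.
31 = 7 × 4 + 3, so there are 4 full weeks plus 3 extra days.
Each full week contributes one Tuesday: 4 so far.
The 3 extra days are Thursday, Friday, Saturday — none qualify.
Total: 4 + 0 = 4.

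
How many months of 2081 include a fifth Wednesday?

5

A month has five Wednesdays exactly when Wednesday falls within its first (length − 28) days.
Jan: 31 days, starts Wed → 5 of Wed, Thu, Fri ✓
Feb: 28 days, starts Sat → 5 of (none)
Mar: 31 days, starts Sat → 5 of Sat, Sun, Mon
Apr: 30 days, starts Tue → 5 of Tue, Wed ✓
May: 31 days, starts Thu → 5 of Thu, Fri, Sat
Jun: 30 days, starts Sun → 5 of Sun, Mon
Jul: 31 days, starts Tue → 5 of Tue, Wed, Thu ✓
Aug: 31 days, starts Fri → 5 of Fri, Sat, Sun
Sep: 30 days, starts Mon → 5 of Mon, Tue
Oct: 31 days, starts Wed → 5 of Wed, Thu, Fri ✓
Nov: 30 days, starts Sat → 5 of Sat, Sun
Dec: 31 days, starts Mon → 5 of Mon, Tue, Wed ✓
Months with five Wednesdays: Jan, Apr, Jul, Oct, Dec.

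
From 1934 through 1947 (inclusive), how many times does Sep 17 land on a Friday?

2

Day of week of September 17 in each year:
1934: Mon, 1935: Tue, 1936: Thu, 1937: Fri ✓, 1938: Sat, 1939: Sun, 1940: Tue, 1941: Wed, 1942: Thu, 1943: Fri ✓, 1944: Sun, 1945: Mon, 1946: Tue, 1947: Wed
Fridays: 1937, 1943.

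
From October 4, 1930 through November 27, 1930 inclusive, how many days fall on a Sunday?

October 4, 1930 is a Saturday.
From October 4, 1930 to November 27, 1930 is 55 days inclusive.
55 = 7 × 7 + 6, so there are 7 full weeks plus 6 extra days.
Each full week contributes one Sunday: 7 so far.
The 6 extra days are Saturday, Sunday, Monday, Tuesday, Wednesday, Thursday — 1 of them qualifies.
Total: 7 + 1 = 8.

8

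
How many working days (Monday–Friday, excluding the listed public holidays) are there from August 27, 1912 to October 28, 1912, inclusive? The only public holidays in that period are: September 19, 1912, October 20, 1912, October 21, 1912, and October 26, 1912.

August 27, 1912 is a Tuesday.
That's 63 days from start to end, counting both.
63 = 7 × 9, so the span is exactly 9 full weeks.
Each full week contributes 5 weekdays (Mon–Fri): 9 × 5 = 45.
Total: 45.
Holidays: September 19, 1912 (Thu); October 20, 1912 (Sun); October 21, 1912 (Mon); October 26, 1912 (Sat).
2 of the 4 holidays fall on weekdays; the rest are weekends and were already excluded.
Business days: 45 − 2 = 43.

43 working days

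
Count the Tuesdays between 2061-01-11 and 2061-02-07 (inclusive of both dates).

4 Tuesdays

2061-01-11 is a Tuesday.
The range spans 28 days (inclusive of both endpoints).
28 = 7 × 4, so the span is exactly 4 full weeks.
Each full week contributes one Tuesday: 4 so far.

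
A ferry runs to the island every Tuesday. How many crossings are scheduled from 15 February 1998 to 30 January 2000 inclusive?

15 February 1998 is a Sunday.
That's 715 days from start to end, counting both.
715 = 7 × 102 + 1, so there are 102 full weeks plus 1 extra day.
Each full week contributes one Tuesday: 102 so far.
The 1 extra day is Sun — none qualify.
Total: 102 + 0 = 102.

102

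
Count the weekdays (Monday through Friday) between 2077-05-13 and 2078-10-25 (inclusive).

2077-05-13 is a Thursday.
From 2077-05-13 to 2078-10-25 is 531 days inclusive.
531 = 7 × 75 + 6, so there are 75 full weeks plus 6 extra days.
Each full week contributes 5 weekdays (Mon–Fri): 75 × 5 = 375.
The 6 extra days are Thu, Fri, Sat, Sun, Mon, Tue — 4 of them qualify.
Total: 375 + 4 = 379.

379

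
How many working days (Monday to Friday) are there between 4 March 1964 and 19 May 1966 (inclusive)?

577 weekdays

4 March 1964 is a Wednesday.
That's 807 days from start to end, counting both.
807 = 7 × 115 + 2, so there are 115 full weeks plus 2 extra days.
Each full week contributes 5 weekdays (Mon–Fri): 115 × 5 = 575.
The 2 extra days are Wed, Thu — 2 of them qualify.
Total: 575 + 2 = 577.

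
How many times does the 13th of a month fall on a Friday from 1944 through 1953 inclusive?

Friday-the-13ths by year:
1944: Oct
1945: Apr, Jul
1946: Sep, Dec
1947: Jun
1948: Feb, Aug
1949: May
1950: Jan, Oct
1951: Apr, Jul
1952: Jun
1953: Feb, Mar, Nov

17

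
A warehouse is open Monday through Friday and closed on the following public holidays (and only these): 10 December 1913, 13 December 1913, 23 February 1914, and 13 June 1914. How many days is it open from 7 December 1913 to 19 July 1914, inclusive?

7 December 1913 is a Sunday.
That's 225 days from start to end, counting both.
225 = 7 × 32 + 1, so there are 32 full weeks plus 1 extra day.
Each full week contributes 5 weekdays (Mon–Fri): 32 × 5 = 160.
The 1 extra day is Sun — none qualify.
Total: 160 + 0 = 160.
Holidays: 10 December 1913 (Wed); 13 December 1913 (Sat); 23 February 1914 (Mon); 13 June 1914 (Sat).
2 of the 4 holidays fall on weekdays; the rest are weekends and were already excluded.
Business days: 160 − 2 = 158.

158 business days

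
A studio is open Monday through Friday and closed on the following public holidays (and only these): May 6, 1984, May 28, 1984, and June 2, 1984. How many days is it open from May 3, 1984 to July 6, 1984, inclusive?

May 3, 1984 is a Thursday.
The range spans 65 days (inclusive of both endpoints).
65 = 7 × 9 + 2, so there are 9 full weeks plus 2 extra days.
Each full week contributes 5 weekdays (Mon–Fri): 9 × 5 = 45.
The 2 extra days are Thu, Fri — 2 of them qualify.
Total: 45 + 2 = 47.
Holidays: May 6, 1984 (Sun); May 28, 1984 (Mon); June 2, 1984 (Sat).
1 of the 3 holidays fall on weekdays; the rest are weekends and were already excluded.
Business days: 47 − 1 = 46.

46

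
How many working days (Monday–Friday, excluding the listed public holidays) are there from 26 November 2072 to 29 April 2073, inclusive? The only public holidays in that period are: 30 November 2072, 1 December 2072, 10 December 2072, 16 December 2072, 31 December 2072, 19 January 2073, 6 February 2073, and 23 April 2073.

26 November 2072 is a Saturday.
The range spans 155 days (inclusive of both endpoints).
155 = 7 × 22 + 1, so there are 22 full weeks plus 1 extra day.
Each full week contributes 5 weekdays (Mon–Fri): 22 × 5 = 110.
The 1 extra day is Sat — none qualify.
Total: 110 + 0 = 110.
Holidays: 30 November 2072 (Wed); 1 December 2072 (Thu); 10 December 2072 (Sat); 16 December 2072 (Fri); 31 December 2072 (Sat); 19 January 2073 (Thu); 6 February 2073 (Mon); 23 April 2073 (Sun).
5 of the 8 holidays fall on weekdays; the rest are weekends and were already excluded.
Business days: 110 − 5 = 105.

105 working days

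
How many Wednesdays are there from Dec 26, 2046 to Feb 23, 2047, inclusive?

9

Dec 26, 2046 is a Wednesday.
That's 60 days from start to end, counting both.
60 = 7 × 8 + 4, so there are 8 full weeks plus 4 extra days.
Each full week contributes one Wednesday: 8 so far.
The 4 extra days are Wed, Thu, Fri, Sat — 1 of them qualifies.
Total: 8 + 1 = 9.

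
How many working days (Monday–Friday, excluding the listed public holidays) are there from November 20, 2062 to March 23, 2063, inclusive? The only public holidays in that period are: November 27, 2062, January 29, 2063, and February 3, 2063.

November 20, 2062 is a Monday.
The range spans 124 days (inclusive of both endpoints).
124 = 7 × 17 + 5, so there are 17 full weeks plus 5 extra days.
Each full week contributes 5 weekdays (Mon–Fri): 17 × 5 = 85.
The 5 extra days are Monday, Tuesday, Wednesday, Thursday, Friday — 5 of them qualify.
Total: 85 + 5 = 90.
Holidays: November 27, 2062 (Mon); January 29, 2063 (Mon); February 3, 2063 (Sat).
2 of the 3 holidays fall on weekdays; the rest are weekends and were already excluded.
Business days: 90 − 2 = 88.

88 working days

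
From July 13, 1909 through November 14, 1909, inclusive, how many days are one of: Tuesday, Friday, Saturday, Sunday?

72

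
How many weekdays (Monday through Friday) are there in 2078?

260

January 1, 2078 is a Saturday.
The range spans 365 days (inclusive of both endpoints).
365 = 7 × 52 + 1, so there are 52 full weeks plus 1 extra day.
Each full week contributes 5 weekdays (Mon–Fri): 52 × 5 = 260.
The 1 extra day is Saturday — none qualify.
Total: 260 + 0 = 260.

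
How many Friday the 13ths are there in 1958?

The 13th falls on a Friday when the month's 13th has weekday Fri.
Jan 13 is Mon; Feb 13 is Thu; Mar 13 is Thu; Apr 13 is Sun; May 13 is Tue; Jun 13 is Fri ✓; Jul 13 is Sun; Aug 13 is Wed; Sep 13 is Sat; Oct 13 is Mon; Nov 13 is Thu; Dec 13 is Sat.
Friday the 13ths: Jun.

1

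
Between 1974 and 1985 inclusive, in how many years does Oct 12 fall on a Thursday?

1

Day of week of October 12 in each year:
1974: Sat, 1975: Sun, 1976: Tue, 1977: Wed, 1978: Thu ✓, 1979: Fri, 1980: Sun, 1981: Mon, 1982: Tue, 1983: Wed, 1984: Fri, 1985: Sat
Thursdays: 1978.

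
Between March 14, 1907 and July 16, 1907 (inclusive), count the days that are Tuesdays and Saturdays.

36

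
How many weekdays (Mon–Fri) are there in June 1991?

1991-06-01 is a Saturday.
The range spans 30 days (inclusive of both endpoints).
30 = 7 × 4 + 2, so there are 4 full weeks plus 2 extra days.
Each full week contributes 5 weekdays (Mon–Fri): 4 × 5 = 20.
The 2 extra days are Saturday, Sunday — none qualify.
Total: 20 + 0 = 20.

20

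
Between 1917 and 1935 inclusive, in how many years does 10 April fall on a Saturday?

2

Day of week of April 10 in each year:
1917: Tue, 1918: Wed, 1919: Thu, 1920: Sat ✓, 1921: Sun, 1922: Mon, 1923: Tue, 1924: Thu, 1925: Fri, 1926: Sat ✓, 1927: Sun, 1928: Tue, 1929: Wed, 1930: Thu, 1931: Fri, 1932: Sun, 1933: Mon, 1934: Tue, 1935: Wed
Saturdays: 1920, 1926.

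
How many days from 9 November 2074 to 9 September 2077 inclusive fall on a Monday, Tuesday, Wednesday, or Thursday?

592

9 November 2074 is a Friday.
The range spans 1036 days (inclusive of both endpoints).
1036 = 7 × 148, so the span is exactly 148 full weeks.
Each full week contributes 4 days from the set (Mon, Tue, Wed, Thu): 148 × 4 = 592.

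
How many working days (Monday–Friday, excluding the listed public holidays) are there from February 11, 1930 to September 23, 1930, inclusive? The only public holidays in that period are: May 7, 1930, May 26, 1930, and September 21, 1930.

February 11, 1930 is a Tuesday.
From February 11, 1930 to September 23, 1930 is 225 days inclusive.
225 = 7 × 32 + 1, so there are 32 full weeks plus 1 extra day.
Each full week contributes 5 weekdays (Mon–Fri): 32 × 5 = 160.
The 1 extra day is Tue — 1 of them qualifies.
Total: 160 + 1 = 161.
Holidays: May 7, 1930 (Wed); May 26, 1930 (Mon); September 21, 1930 (Sun).
2 of the 3 holidays fall on weekdays; the rest are weekends and were already excluded.
Business days: 161 − 2 = 159.

159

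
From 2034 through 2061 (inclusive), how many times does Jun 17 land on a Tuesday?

4

Day of week of June 17 in each year:
2034: Sat, 2035: Sun, 2036: Tue ✓, 2037: Wed, 2038: Thu, 2039: Fri, 2040: Sun, 2041: Mon, 2042: Tue ✓, 2043: Wed, 2044: Fri, 2045: Sat, 2046: Sun, 2047: Mon, 2048: Wed, 2049: Thu, 2050: Fri, 2051: Sat, 2052: Mon, 2053: Tue ✓, 2054: Wed, 2055: Thu, 2056: Sat, 2057: Sun, 2058: Mon, 2059: Tue ✓, 2060: Thu, 2061: Fri
Tuesdays: 2036, 2042, 2053, 2059.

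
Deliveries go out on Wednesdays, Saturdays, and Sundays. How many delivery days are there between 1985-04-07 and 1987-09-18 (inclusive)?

383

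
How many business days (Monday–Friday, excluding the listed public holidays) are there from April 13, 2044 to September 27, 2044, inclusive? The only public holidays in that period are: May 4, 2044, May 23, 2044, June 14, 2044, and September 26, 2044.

April 13, 2044 is a Wednesday.
That's 168 days from start to end, counting both.
168 = 7 × 24, so the span is exactly 24 full weeks.
Each full week contributes 5 weekdays (Mon–Fri): 24 × 5 = 120.
Holidays: May 4, 2044 (Wed); May 23, 2044 (Mon); June 14, 2044 (Tue); September 26, 2044 (Mon).
All 4 holidays fall on weekdays, so subtract 4.
Business days: 120 − 4 = 116.

116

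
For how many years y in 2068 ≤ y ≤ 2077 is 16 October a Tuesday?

2

Day of week of October 16 in each year:
2068: Tue ✓, 2069: Wed, 2070: Thu, 2071: Fri, 2072: Sun, 2073: Mon, 2074: Tue ✓, 2075: Wed, 2076: Fri, 2077: Sat
Tuesdays: 2068, 2074.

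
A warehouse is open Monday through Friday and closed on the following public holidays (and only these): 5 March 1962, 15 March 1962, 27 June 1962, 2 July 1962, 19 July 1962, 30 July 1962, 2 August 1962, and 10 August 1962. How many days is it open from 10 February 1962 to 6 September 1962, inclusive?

10 February 1962 is a Saturday.
From 10 February 1962 to 6 September 1962 is 209 days inclusive.
209 = 7 × 29 + 6, so there are 29 full weeks plus 6 extra days.
Each full week contributes 5 weekdays (Mon–Fri): 29 × 5 = 145.
The 6 extra days are Sat, Sun, Mon, Tue, Wed, Thu — 4 of them qualify.
Total: 145 + 4 = 149.
Holidays: 5 March 1962 (Mon); 15 March 1962 (Thu); 27 June 1962 (Wed); 2 July 1962 (Mon); 19 July 1962 (Thu); 30 July 1962 (Mon); 2 August 1962 (Thu); 10 August 1962 (Fri).
All 8 holidays fall on weekdays, so subtract 8.
Business days: 149 − 8 = 141.

141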